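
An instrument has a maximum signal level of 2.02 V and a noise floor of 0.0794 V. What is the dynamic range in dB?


Dynamic range = 20 * log10(Vmax / Vnoise).
DR = 20 * log10(2.02 / 0.0794)
DR = 20 * log10(25.44)
DR = 28.11 dB

28.11 dB


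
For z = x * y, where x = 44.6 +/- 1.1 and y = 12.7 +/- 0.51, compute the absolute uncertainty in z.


For a product z = x*y, the relative uncertainty is:
uz/z = sqrt((ux/x)^2 + (uy/y)^2)
Relative uncertainties: ux/x = 1.1/44.6 = 0.024664
uy/y = 0.51/12.7 = 0.040157
z = 44.6 * 12.7 = 566.4
uz = 566.4 * sqrt(0.024664^2 + 0.040157^2) = 26.693

26.693


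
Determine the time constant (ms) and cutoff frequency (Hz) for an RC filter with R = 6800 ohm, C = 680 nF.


Time constant: tau = R * C.
tau = 6800 * 6.80e-07 = 0.004624 s
tau = 4.624 ms
Cutoff frequency: fc = 1 / (2*pi*R*C).
fc = 1 / (2*pi*0.004624) = 34.42 Hz

tau = 4.624 ms, fc = 34.42 Hz


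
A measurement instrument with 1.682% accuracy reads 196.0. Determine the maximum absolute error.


Absolute error = (accuracy% / 100) * reading.
Error = (1.682 / 100) * 196.0
Error = 0.01682 * 196.0
Error = 3.2967

3.2967


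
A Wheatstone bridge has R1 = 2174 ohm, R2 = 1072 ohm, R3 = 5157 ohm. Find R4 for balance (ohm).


At balance: R1*R4 = R2*R3, so R4 = R2*R3/R1.
R4 = 1072 * 5157 / 2174
R4 = 5528304 / 2174
R4 = 2542.92 ohm

2542.92 ohm


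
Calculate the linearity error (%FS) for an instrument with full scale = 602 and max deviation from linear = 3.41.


Linearity error = (max deviation / full scale) * 100%.
Linearity = (3.41 / 602) * 100
Linearity = 0.566 %FS

0.566 %FS


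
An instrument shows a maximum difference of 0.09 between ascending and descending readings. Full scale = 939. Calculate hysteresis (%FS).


Hysteresis = (max difference / full scale) * 100%.
H = (0.09 / 939) * 100
H = 0.01 %FS

0.01 %FS


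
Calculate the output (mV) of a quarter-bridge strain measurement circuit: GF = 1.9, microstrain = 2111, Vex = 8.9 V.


Quarter bridge output: Vout = (GF * epsilon * Vex) / 4.
Vout = (1.9 * 2111e-6 * 8.9) / 4
Vout = 0.03569701 / 4 V
Vout = 0.00892425 V = 8.9243 mV

8.9243 mV


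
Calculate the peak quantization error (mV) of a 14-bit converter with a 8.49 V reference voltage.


The maximum quantization error is +/- LSB/2.
LSB = Vref / 2^n = 8.49 / 16384 = 0.00051819 V
Max error = LSB / 2 = 0.00051819 / 2 = 0.00025909 V
Max error = 0.2591 mV

0.2591 mV


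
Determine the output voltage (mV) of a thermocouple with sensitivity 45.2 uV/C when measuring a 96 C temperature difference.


The thermocouple output V = sensitivity * dT.
V = 45.2 uV/C * 96 C
V = 4339.2 uV
V = 4.339 mV

4.339 mV


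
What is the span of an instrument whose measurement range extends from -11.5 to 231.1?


Span = upper range - lower range.
Span = 231.1 - (-11.5)
Span = 242.6

242.6


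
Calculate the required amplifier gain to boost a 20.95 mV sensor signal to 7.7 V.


Gain = Vout / Vin (converting to same units).
G = 7.7 V / 20.95 mV
G = 7700.0 mV / 20.95 mV
G = 367.54

367.54


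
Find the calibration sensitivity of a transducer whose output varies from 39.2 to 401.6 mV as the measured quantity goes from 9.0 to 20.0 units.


Sensitivity = (y2 - y1) / (x2 - x1).
S = (401.6 - 39.2) / (20.0 - 9.0)
S = 362.4 / 11.0
S = 32.9455 mV/unit

32.9455 mV/unit


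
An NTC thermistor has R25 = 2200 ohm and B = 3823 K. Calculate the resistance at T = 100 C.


NTC thermistor equation: Rt = R25 * exp(B * (1/T - 1/T25)).
T in Kelvin: 373.15 K, T25 = 298.15 K
1/T - 1/T25 = 1/373.15 - 1/298.15 = -0.00067413
B * (1/T - 1/T25) = 3823 * -0.00067413 = -2.5772
Rt = 2200 * exp(-2.5772) = 167.2 ohm

167.2 ohm


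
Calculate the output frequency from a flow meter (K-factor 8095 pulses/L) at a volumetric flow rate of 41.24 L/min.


Frequency = K * Q / 60 (converting L/min to L/s).
f = 8095 * 41.24 / 60
f = 333837.8 / 60
f = 5563.96 Hz

5563.96 Hz


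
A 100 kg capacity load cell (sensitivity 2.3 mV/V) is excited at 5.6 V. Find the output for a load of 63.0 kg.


Vout = rated_output * Vex * (load / capacity).
Vout = 2.3 * 5.6 * (63.0 / 100)
Vout = 2.3 * 5.6 * 0.63
Vout = 8.114 mV

8.114 mV


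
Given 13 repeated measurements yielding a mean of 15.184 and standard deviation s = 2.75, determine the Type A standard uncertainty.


The standard uncertainty for Type A evaluation is u = s / sqrt(n).
u = 2.75 / sqrt(13)
u = 2.75 / 3.6056
u = 0.7627

0.7627


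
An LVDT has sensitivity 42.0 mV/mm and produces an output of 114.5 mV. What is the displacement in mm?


Displacement = Vout / sensitivity.
d = 114.5 / 42.0
d = 2.726 mm

2.726 mm


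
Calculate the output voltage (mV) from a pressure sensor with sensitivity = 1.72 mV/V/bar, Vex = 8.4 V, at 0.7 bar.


Output = sensitivity * Vex * P.
Vout = 1.72 * 8.4 * 0.7
Vout = 14.448 * 0.7
Vout = 10.11 mV

10.11 mV


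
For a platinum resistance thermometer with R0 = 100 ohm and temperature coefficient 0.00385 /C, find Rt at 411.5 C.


The RTD equation: Rt = R0 * (1 + alpha * T).
Rt = 100 * (1 + 0.00385 * 411.5)
Rt = 100 * (1 + 1.584275)
Rt = 100 * 2.584275
Rt = 258.428 ohm

258.428 ohm


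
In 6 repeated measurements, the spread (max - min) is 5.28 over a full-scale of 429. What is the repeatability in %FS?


Repeatability = (spread / full scale) * 100%.
R = (5.28 / 429) * 100
R = 1.231 %FS

1.231 %FS


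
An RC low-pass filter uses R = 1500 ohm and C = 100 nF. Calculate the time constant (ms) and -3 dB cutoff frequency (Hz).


Time constant: tau = R * C.
tau = 1500 * 1.00e-07 = 0.00015 s
tau = 0.15 ms
Cutoff frequency: fc = 1 / (2*pi*R*C).
fc = 1 / (2*pi*0.00015) = 1061.03 Hz

tau = 0.15 ms, fc = 1061.03 Hz


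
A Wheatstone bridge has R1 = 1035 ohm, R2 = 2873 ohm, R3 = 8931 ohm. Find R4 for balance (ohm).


At balance: R1*R4 = R2*R3, so R4 = R2*R3/R1.
R4 = 2873 * 8931 / 1035
R4 = 25658763 / 1035
R4 = 24791.08 ohm

24791.08 ohm


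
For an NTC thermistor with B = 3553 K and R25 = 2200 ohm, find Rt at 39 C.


NTC thermistor equation: Rt = R25 * exp(B * (1/T - 1/T25)).
T in Kelvin: 312.15 K, T25 = 298.15 K
1/T - 1/T25 = 1/312.15 - 1/298.15 = -0.00015043
B * (1/T - 1/T25) = 3553 * -0.00015043 = -0.5345
Rt = 2200 * exp(-0.5345) = 1289.2 ohm

1289.2 ohm


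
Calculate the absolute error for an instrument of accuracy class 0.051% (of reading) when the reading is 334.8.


Absolute error = (accuracy% / 100) * reading.
Error = (0.051 / 100) * 334.8
Error = 0.00051 * 334.8
Error = 0.1707

0.1707


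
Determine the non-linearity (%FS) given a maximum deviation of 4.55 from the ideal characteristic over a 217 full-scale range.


Linearity error = (max deviation / full scale) * 100%.
Linearity = (4.55 / 217) * 100
Linearity = 2.097 %FS

2.097 %FS


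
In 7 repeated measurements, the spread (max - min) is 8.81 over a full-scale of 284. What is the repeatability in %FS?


Repeatability = (spread / full scale) * 100%.
R = (8.81 / 284) * 100
R = 3.102 %FS

3.102 %FS


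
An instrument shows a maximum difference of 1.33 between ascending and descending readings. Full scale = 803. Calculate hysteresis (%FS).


Hysteresis = (max difference / full scale) * 100%.
H = (1.33 / 803) * 100
H = 0.166 %FS

0.166 %FS


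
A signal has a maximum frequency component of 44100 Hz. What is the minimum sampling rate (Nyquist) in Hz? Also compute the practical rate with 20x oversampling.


By Nyquist theorem, fs_min = 2 * fmax.
fs_min = 2 * 44100 = 88200 Hz
Practical rate = 20 * fs_min = 20 * 88200 = 1764000 Hz

fs_min = 88200 Hz, fs_practical = 1764000 Hz


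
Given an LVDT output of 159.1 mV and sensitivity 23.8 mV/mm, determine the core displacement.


Displacement = Vout / sensitivity.
d = 159.1 / 23.8
d = 6.685 mm

6.685 mm


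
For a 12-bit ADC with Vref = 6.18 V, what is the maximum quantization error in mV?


The maximum quantization error is +/- LSB/2.
LSB = Vref / 2^n = 6.18 / 4096 = 0.00150879 V
Max error = LSB / 2 = 0.00150879 / 2 = 0.00075439 V
Max error = 0.7544 mV

0.7544 mV


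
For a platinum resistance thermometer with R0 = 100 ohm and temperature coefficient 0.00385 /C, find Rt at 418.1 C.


The RTD equation: Rt = R0 * (1 + alpha * T).
Rt = 100 * (1 + 0.00385 * 418.1)
Rt = 100 * (1 + 1.609685)
Rt = 100 * 2.609685
Rt = 260.969 ohm

260.969 ohm


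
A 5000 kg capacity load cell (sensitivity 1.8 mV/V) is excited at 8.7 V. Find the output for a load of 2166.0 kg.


Vout = rated_output * Vex * (load / capacity).
Vout = 1.8 * 8.7 * (2166.0 / 5000)
Vout = 1.8 * 8.7 * 0.4332
Vout = 6.784 mV

6.784 mV


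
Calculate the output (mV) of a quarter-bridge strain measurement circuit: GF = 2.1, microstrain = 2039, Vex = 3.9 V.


Quarter bridge output: Vout = (GF * epsilon * Vex) / 4.
Vout = (2.1 * 2039e-6 * 3.9) / 4
Vout = 0.01669941 / 4 V
Vout = 0.00417485 V = 4.1749 mV

4.1749 mV


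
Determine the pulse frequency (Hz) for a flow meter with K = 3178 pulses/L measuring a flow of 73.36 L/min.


Frequency = K * Q / 60 (converting L/min to L/s).
f = 3178 * 73.36 / 60
f = 233138.08 / 60
f = 3885.63 Hz

3885.63 Hz


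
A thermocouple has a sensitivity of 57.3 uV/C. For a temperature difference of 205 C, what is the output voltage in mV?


The thermocouple output V = sensitivity * dT.
V = 57.3 uV/C * 205 C
V = 11746.5 uV
V = 11.746 mV

11.746 mV


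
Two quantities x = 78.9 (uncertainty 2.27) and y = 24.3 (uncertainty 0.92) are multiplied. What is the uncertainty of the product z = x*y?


For a product z = x*y, the relative uncertainty is:
uz/z = sqrt((ux/x)^2 + (uy/y)^2)
Relative uncertainties: ux/x = 2.27/78.9 = 0.028771
uy/y = 0.92/24.3 = 0.03786
z = 78.9 * 24.3 = 1917.3
uz = 1917.3 * sqrt(0.028771^2 + 0.03786^2) = 91.169

91.169


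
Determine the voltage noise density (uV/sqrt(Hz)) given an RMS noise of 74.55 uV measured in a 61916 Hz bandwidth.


Noise spectral density = Vrms / sqrt(BW).
NSD = 74.55 / sqrt(61916)
NSD = 74.55 / 248.8293
NSD = 0.2996 uV/sqrt(Hz)

0.2996 uV/sqrt(Hz)


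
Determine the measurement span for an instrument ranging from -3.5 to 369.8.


Span = upper range - lower range.
Span = 369.8 - (-3.5)
Span = 373.3

373.3


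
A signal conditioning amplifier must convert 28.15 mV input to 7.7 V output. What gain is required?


Gain = Vout / Vin (converting to same units).
G = 7.7 V / 28.15 mV
G = 7700.0 mV / 28.15 mV
G = 273.53

273.53


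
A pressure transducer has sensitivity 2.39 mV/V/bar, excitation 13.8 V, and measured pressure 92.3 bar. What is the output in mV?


Output = sensitivity * Vex * P.
Vout = 2.39 * 13.8 * 92.3
Vout = 32.982 * 92.3
Vout = 3044.24 mV

3044.24 mV


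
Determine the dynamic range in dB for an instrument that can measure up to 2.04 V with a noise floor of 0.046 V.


Dynamic range = 20 * log10(Vmax / Vnoise).
DR = 20 * log10(2.04 / 0.046)
DR = 20 * log10(44.35)
DR = 32.94 dB

32.94 dB


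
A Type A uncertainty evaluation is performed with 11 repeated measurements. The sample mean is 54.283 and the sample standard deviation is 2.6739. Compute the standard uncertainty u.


The standard uncertainty for Type A evaluation is u = s / sqrt(n).
u = 2.6739 / sqrt(11)
u = 2.6739 / 3.3166
u = 0.8062

0.8062


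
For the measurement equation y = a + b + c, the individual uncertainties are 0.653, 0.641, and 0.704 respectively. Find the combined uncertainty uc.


For a sum of independent quantities, uc = sqrt(u1^2 + u2^2 + u3^2).
uc = sqrt(0.653^2 + 0.641^2 + 0.704^2)
uc = sqrt(0.426409 + 0.410881 + 0.495616)
uc = 1.1545

1.1545


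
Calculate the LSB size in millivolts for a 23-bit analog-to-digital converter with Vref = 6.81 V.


The resolution (LSB) of an ADC is Vref / 2^n.
LSB = 6.81 / 2^23
LSB = 6.81 / 8388608
LSB = 8.1e-07 V = 0.00081182 mV

0.00081182 mV


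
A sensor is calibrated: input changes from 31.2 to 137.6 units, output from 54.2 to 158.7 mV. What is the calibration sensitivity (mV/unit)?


Sensitivity = (y2 - y1) / (x2 - x1).
S = (158.7 - 54.2) / (137.6 - 31.2)
S = 104.5 / 106.4
S = 0.9821 mV/unit

0.9821 mV/unit


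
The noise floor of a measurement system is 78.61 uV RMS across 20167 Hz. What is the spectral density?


Noise spectral density = Vrms / sqrt(BW).
NSD = 78.61 / sqrt(20167)
NSD = 78.61 / 142.0106
NSD = 0.5536 uV/sqrt(Hz)

0.5536 uV/sqrt(Hz)


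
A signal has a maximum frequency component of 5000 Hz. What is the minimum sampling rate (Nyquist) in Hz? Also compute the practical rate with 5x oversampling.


By Nyquist theorem, fs_min = 2 * fmax.
fs_min = 2 * 5000 = 10000 Hz
Practical rate = 5 * fs_min = 5 * 10000 = 50000 Hz

fs_min = 10000 Hz, fs_practical = 50000 Hz


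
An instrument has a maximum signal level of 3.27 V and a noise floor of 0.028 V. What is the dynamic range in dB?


Dynamic range = 20 * log10(Vmax / Vnoise).
DR = 20 * log10(3.27 / 0.028)
DR = 20 * log10(116.79)
DR = 41.35 dB

41.35 dB


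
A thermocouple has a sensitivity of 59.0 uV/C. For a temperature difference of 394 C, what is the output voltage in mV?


The thermocouple output V = sensitivity * dT.
V = 59.0 uV/C * 394 C
V = 23246.0 uV
V = 23.246 mV

23.246 mV


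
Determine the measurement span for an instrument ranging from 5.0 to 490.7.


Span = upper range - lower range.
Span = 490.7 - (5.0)
Span = 485.7

485.7


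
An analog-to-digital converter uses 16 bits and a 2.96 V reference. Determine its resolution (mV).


The resolution (LSB) of an ADC is Vref / 2^n.
LSB = 2.96 / 2^16
LSB = 2.96 / 65536
LSB = 4.517e-05 V = 0.04516602 mV

0.04516602 mV


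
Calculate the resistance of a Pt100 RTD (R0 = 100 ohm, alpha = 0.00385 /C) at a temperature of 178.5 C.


The RTD equation: Rt = R0 * (1 + alpha * T).
Rt = 100 * (1 + 0.00385 * 178.5)
Rt = 100 * (1 + 0.687225)
Rt = 100 * 1.687225
Rt = 168.722 ohm

168.722 ohm


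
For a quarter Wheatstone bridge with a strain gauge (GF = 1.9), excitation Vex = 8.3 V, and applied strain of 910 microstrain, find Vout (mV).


Quarter bridge output: Vout = (GF * epsilon * Vex) / 4.
Vout = (1.9 * 910e-6 * 8.3) / 4
Vout = 0.0143507 / 4 V
Vout = 0.00358767 V = 3.5877 mV

3.5877 mV


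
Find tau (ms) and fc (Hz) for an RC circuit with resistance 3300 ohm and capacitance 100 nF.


Time constant: tau = R * C.
tau = 3300 * 1.00e-07 = 0.00033 s
tau = 0.33 ms
Cutoff frequency: fc = 1 / (2*pi*R*C).
fc = 1 / (2*pi*0.00033) = 482.29 Hz

tau = 0.33 ms, fc = 482.29 Hz


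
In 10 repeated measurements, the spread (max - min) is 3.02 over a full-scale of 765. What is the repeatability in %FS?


Repeatability = (spread / full scale) * 100%.
R = (3.02 / 765) * 100
R = 0.395 %FS

0.395 %FS


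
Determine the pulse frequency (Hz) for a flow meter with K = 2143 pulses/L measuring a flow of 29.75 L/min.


Frequency = K * Q / 60 (converting L/min to L/s).
f = 2143 * 29.75 / 60
f = 63754.25 / 60
f = 1062.57 Hz

1062.57 Hz


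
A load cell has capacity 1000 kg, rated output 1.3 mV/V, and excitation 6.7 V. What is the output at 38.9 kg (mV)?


Vout = rated_output * Vex * (load / capacity).
Vout = 1.3 * 6.7 * (38.9 / 1000)
Vout = 1.3 * 6.7 * 0.0389
Vout = 0.339 mV

0.339 mV


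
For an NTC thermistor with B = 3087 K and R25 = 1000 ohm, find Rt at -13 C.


NTC thermistor equation: Rt = R25 * exp(B * (1/T - 1/T25)).
T in Kelvin: 260.15 K, T25 = 298.15 K
1/T - 1/T25 = 1/260.15 - 1/298.15 = 0.00048992
B * (1/T - 1/T25) = 3087 * 0.00048992 = 1.5124
Rt = 1000 * exp(1.5124) = 4537.5 ohm

4537.5 ohm


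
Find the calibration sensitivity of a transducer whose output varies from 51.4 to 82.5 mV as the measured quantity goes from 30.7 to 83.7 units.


Sensitivity = (y2 - y1) / (x2 - x1).
S = (82.5 - 51.4) / (83.7 - 30.7)
S = 31.1 / 53.0
S = 0.5868 mV/unit

0.5868 mV/unit


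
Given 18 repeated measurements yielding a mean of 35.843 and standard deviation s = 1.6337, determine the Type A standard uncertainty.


The standard uncertainty for Type A evaluation is u = s / sqrt(n).
u = 1.6337 / sqrt(18)
u = 1.6337 / 4.2426
u = 0.3851

0.3851


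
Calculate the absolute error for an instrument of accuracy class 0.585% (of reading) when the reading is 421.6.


Absolute error = (accuracy% / 100) * reading.
Error = (0.585 / 100) * 421.6
Error = 0.00585 * 421.6
Error = 2.4664

2.4664


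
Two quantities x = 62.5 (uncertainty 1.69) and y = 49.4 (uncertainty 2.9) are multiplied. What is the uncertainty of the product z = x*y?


For a product z = x*y, the relative uncertainty is:
uz/z = sqrt((ux/x)^2 + (uy/y)^2)
Relative uncertainties: ux/x = 1.69/62.5 = 0.02704
uy/y = 2.9/49.4 = 0.058704
z = 62.5 * 49.4 = 3087.5
uz = 3087.5 * sqrt(0.02704^2 + 0.058704^2) = 199.553

199.553


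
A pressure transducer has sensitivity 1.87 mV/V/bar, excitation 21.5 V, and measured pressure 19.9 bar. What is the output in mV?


Output = sensitivity * Vex * P.
Vout = 1.87 * 21.5 * 19.9
Vout = 40.205 * 19.9
Vout = 800.08 mV

800.08 mV


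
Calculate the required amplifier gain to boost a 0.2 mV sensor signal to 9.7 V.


Gain = Vout / Vin (converting to same units).
G = 9.7 V / 0.2 mV
G = 9700.0 mV / 0.2 mV
G = 48500.0

48500.0


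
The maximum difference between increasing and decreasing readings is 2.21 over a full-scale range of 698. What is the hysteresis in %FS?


Hysteresis = (max difference / full scale) * 100%.
H = (2.21 / 698) * 100
H = 0.317 %FS

0.317 %FS


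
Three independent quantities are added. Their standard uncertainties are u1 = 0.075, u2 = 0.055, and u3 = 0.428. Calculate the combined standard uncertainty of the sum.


For a sum of independent quantities, uc = sqrt(u1^2 + u2^2 + u3^2).
uc = sqrt(0.075^2 + 0.055^2 + 0.428^2)
uc = sqrt(0.005625 + 0.003025 + 0.183184)
uc = 0.438

0.438


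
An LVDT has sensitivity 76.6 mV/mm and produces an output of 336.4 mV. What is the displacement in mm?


Displacement = Vout / sensitivity.
d = 336.4 / 76.6
d = 4.392 mm

4.392 mm


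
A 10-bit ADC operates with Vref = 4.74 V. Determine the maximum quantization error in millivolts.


The maximum quantization error is +/- LSB/2.
LSB = Vref / 2^n = 4.74 / 1024 = 0.00462891 V
Max error = LSB / 2 = 0.00462891 / 2 = 0.00231445 V
Max error = 2.3145 mV

2.3145 mV


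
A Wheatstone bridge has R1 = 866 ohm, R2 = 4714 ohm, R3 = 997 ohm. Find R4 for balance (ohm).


At balance: R1*R4 = R2*R3, so R4 = R2*R3/R1.
R4 = 4714 * 997 / 866
R4 = 4699858 / 866
R4 = 5427.09 ohm

5427.09 ohm


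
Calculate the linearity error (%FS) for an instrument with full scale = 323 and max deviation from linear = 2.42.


Linearity error = (max deviation / full scale) * 100%.
Linearity = (2.42 / 323) * 100
Linearity = 0.749 %FS

0.749 %FS


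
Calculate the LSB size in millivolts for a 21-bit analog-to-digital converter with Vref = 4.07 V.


The resolution (LSB) of an ADC is Vref / 2^n.
LSB = 4.07 / 2^21
LSB = 4.07 / 2097152
LSB = 1.94e-06 V = 0.00194073 mV

0.00194073 mV


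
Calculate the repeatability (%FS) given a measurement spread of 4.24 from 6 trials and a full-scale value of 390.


Repeatability = (spread / full scale) * 100%.
R = (4.24 / 390) * 100
R = 1.087 %FS

1.087 %FS


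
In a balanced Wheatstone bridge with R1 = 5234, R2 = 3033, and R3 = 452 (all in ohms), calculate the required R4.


At balance: R1*R4 = R2*R3, so R4 = R2*R3/R1.
R4 = 3033 * 452 / 5234
R4 = 1370916 / 5234
R4 = 261.93 ohm

261.93 ohm


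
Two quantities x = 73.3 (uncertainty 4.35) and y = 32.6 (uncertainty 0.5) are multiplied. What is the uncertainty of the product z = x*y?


For a product z = x*y, the relative uncertainty is:
uz/z = sqrt((ux/x)^2 + (uy/y)^2)
Relative uncertainties: ux/x = 4.35/73.3 = 0.059345
uy/y = 0.5/32.6 = 0.015337
z = 73.3 * 32.6 = 2389.6
uz = 2389.6 * sqrt(0.059345^2 + 0.015337^2) = 146.469

146.469


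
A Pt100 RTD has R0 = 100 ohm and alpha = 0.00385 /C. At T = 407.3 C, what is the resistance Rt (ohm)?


The RTD equation: Rt = R0 * (1 + alpha * T).
Rt = 100 * (1 + 0.00385 * 407.3)
Rt = 100 * (1 + 1.568105)
Rt = 100 * 2.568105
Rt = 256.81 ohm

256.81 ohm


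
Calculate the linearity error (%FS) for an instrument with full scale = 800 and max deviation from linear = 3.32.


Linearity error = (max deviation / full scale) * 100%.
Linearity = (3.32 / 800) * 100
Linearity = 0.415 %FS

0.415 %FS


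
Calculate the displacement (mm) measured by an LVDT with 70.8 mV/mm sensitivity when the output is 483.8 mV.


Displacement = Vout / sensitivity.
d = 483.8 / 70.8
d = 6.833 mm

6.833 mm


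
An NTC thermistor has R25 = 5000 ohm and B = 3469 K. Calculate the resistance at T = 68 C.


NTC thermistor equation: Rt = R25 * exp(B * (1/T - 1/T25)).
T in Kelvin: 341.15 K, T25 = 298.15 K
1/T - 1/T25 = 1/341.15 - 1/298.15 = -0.00042275
B * (1/T - 1/T25) = 3469 * -0.00042275 = -1.4665
Rt = 5000 * exp(-1.4665) = 1153.6 ohm

1153.6 ohm


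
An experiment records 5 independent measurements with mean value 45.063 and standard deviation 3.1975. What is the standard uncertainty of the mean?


The standard uncertainty for Type A evaluation is u = s / sqrt(n).
u = 3.1975 / sqrt(5)
u = 3.1975 / 2.2361
u = 1.43

1.43


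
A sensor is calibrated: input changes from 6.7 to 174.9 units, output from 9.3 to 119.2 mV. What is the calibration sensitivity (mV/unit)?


Sensitivity = (y2 - y1) / (x2 - x1).
S = (119.2 - 9.3) / (174.9 - 6.7)
S = 109.9 / 168.2
S = 0.6534 mV/unit

0.6534 mV/unit


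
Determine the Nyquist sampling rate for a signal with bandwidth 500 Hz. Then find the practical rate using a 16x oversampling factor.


By Nyquist theorem, fs_min = 2 * fmax.
fs_min = 2 * 500 = 1000 Hz
Practical rate = 16 * fs_min = 16 * 1000 = 16000 Hz

fs_min = 1000 Hz, fs_practical = 16000 Hz


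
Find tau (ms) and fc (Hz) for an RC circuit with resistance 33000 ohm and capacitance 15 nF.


Time constant: tau = R * C.
tau = 33000 * 1.50e-08 = 0.000495 s
tau = 0.495 ms
Cutoff frequency: fc = 1 / (2*pi*R*C).
fc = 1 / (2*pi*0.000495) = 321.53 Hz

tau = 0.495 ms, fc = 321.53 Hz


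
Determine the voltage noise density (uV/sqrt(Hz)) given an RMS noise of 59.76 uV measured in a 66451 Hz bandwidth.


Noise spectral density = Vrms / sqrt(BW).
NSD = 59.76 / sqrt(66451)
NSD = 59.76 / 257.7809
NSD = 0.2318 uV/sqrt(Hz)

0.2318 uV/sqrt(Hz)


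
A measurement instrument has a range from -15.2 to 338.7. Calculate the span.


Span = upper range - lower range.
Span = 338.7 - (-15.2)
Span = 353.9

353.9


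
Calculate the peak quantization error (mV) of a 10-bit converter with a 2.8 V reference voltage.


The maximum quantization error is +/- LSB/2.
LSB = Vref / 2^n = 2.8 / 1024 = 0.00273437 V
Max error = LSB / 2 = 0.00273437 / 2 = 0.00136719 V
Max error = 1.3672 mV

1.3672 mV


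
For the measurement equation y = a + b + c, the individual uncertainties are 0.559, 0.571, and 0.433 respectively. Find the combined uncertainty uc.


For a sum of independent quantities, uc = sqrt(u1^2 + u2^2 + u3^2).
uc = sqrt(0.559^2 + 0.571^2 + 0.433^2)
uc = sqrt(0.312481 + 0.326041 + 0.187489)
uc = 0.9089

0.9089


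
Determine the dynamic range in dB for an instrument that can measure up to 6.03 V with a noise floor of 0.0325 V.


Dynamic range = 20 * log10(Vmax / Vnoise).
DR = 20 * log10(6.03 / 0.0325)
DR = 20 * log10(185.54)
DR = 45.37 dB

45.37 dB


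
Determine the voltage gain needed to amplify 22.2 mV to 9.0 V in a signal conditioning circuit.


Gain = Vout / Vin (converting to same units).
G = 9.0 V / 22.2 mV
G = 9000.0 mV / 22.2 mV
G = 405.41

405.41


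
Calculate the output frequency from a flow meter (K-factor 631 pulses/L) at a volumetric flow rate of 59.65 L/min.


Frequency = K * Q / 60 (converting L/min to L/s).
f = 631 * 59.65 / 60
f = 37639.15 / 60
f = 627.32 Hz

627.32 Hz


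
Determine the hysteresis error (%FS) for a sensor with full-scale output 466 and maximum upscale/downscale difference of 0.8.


Hysteresis = (max difference / full scale) * 100%.
H = (0.8 / 466) * 100
H = 0.172 %FS

0.172 %FS


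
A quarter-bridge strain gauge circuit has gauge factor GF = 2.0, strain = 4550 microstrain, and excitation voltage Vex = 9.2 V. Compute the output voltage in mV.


Quarter bridge output: Vout = (GF * epsilon * Vex) / 4.
Vout = (2.0 * 4550e-6 * 9.2) / 4
Vout = 0.08372 / 4 V
Vout = 0.02093 V = 20.93 mV

20.93 mV


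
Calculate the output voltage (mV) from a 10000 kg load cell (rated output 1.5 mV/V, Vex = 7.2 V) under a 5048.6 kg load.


Vout = rated_output * Vex * (load / capacity).
Vout = 1.5 * 7.2 * (5048.6 / 10000)
Vout = 1.5 * 7.2 * 0.50486
Vout = 5.452 mV

5.452 mV


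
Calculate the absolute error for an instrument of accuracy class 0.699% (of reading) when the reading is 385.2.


Absolute error = (accuracy% / 100) * reading.
Error = (0.699 / 100) * 385.2
Error = 0.00699 * 385.2
Error = 2.6925

2.6925


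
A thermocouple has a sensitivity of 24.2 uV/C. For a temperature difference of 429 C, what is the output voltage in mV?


The thermocouple output V = sensitivity * dT.
V = 24.2 uV/C * 429 C
V = 10381.8 uV
V = 10.382 mV

10.382 mV


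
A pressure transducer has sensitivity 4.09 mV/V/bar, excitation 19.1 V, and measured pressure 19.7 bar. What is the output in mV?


Output = sensitivity * Vex * P.
Vout = 4.09 * 19.1 * 19.7
Vout = 78.119 * 19.7
Vout = 1538.94 mV

1538.94 mV


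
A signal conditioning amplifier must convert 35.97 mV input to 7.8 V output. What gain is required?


Gain = Vout / Vin (converting to same units).
G = 7.8 V / 35.97 mV
G = 7800.0 mV / 35.97 mV
G = 216.85

216.85


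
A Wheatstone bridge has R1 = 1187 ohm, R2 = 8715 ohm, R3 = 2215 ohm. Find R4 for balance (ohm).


At balance: R1*R4 = R2*R3, so R4 = R2*R3/R1.
R4 = 8715 * 2215 / 1187
R4 = 19303725 / 1187
R4 = 16262.62 ohm

16262.62 ohm


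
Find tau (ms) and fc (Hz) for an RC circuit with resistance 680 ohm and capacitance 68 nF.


Time constant: tau = R * C.
tau = 680 * 6.80e-08 = 4.624e-05 s
tau = 0.0462 ms
Cutoff frequency: fc = 1 / (2*pi*R*C).
fc = 1 / (2*pi*4.624e-05) = 3441.93 Hz

tau = 0.0462 ms, fc = 3441.93 Hz


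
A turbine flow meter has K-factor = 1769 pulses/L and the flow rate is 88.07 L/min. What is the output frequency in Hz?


Frequency = K * Q / 60 (converting L/min to L/s).
f = 1769 * 88.07 / 60
f = 155795.83 / 60
f = 2596.6 Hz

2596.6 Hz


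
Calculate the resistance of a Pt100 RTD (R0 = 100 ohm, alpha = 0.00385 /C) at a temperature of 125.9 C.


The RTD equation: Rt = R0 * (1 + alpha * T).
Rt = 100 * (1 + 0.00385 * 125.9)
Rt = 100 * (1 + 0.484715)
Rt = 100 * 1.484715
Rt = 148.471 ohm

148.471 ohm


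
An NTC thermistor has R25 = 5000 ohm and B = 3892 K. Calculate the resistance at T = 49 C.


NTC thermistor equation: Rt = R25 * exp(B * (1/T - 1/T25)).
T in Kelvin: 322.15 K, T25 = 298.15 K
1/T - 1/T25 = 1/322.15 - 1/298.15 = -0.00024987
B * (1/T - 1/T25) = 3892 * -0.00024987 = -0.9725
Rt = 5000 * exp(-0.9725) = 1890.7 ohm

1890.7 ohm


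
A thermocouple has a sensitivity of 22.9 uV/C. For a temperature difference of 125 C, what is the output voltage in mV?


The thermocouple output V = sensitivity * dT.
V = 22.9 uV/C * 125 C
V = 2862.5 uV
V = 2.862 mV

2.862 mV


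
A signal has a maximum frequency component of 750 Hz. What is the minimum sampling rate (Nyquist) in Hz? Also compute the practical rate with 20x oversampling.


By Nyquist theorem, fs_min = 2 * fmax.
fs_min = 2 * 750 = 1500 Hz
Practical rate = 20 * fs_min = 20 * 1500 = 30000 Hz

fs_min = 1500 Hz, fs_practical = 30000 Hz


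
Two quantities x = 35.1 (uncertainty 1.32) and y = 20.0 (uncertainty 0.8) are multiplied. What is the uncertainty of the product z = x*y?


For a product z = x*y, the relative uncertainty is:
uz/z = sqrt((ux/x)^2 + (uy/y)^2)
Relative uncertainties: ux/x = 1.32/35.1 = 0.037607
uy/y = 0.8/20.0 = 0.04
z = 35.1 * 20.0 = 702.0
uz = 702.0 * sqrt(0.037607^2 + 0.04^2) = 38.541

38.541


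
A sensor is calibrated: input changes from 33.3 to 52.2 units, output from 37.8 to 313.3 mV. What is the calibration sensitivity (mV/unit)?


Sensitivity = (y2 - y1) / (x2 - x1).
S = (313.3 - 37.8) / (52.2 - 33.3)
S = 275.5 / 18.9
S = 14.5767 mV/unit

14.5767 mV/unit


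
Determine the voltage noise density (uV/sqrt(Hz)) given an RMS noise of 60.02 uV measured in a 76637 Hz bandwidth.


Noise spectral density = Vrms / sqrt(BW).
NSD = 60.02 / sqrt(76637)
NSD = 60.02 / 276.8339
NSD = 0.2168 uV/sqrt(Hz)

0.2168 uV/sqrt(Hz)


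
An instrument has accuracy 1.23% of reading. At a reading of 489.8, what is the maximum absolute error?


Absolute error = (accuracy% / 100) * reading.
Error = (1.23 / 100) * 489.8
Error = 0.0123 * 489.8
Error = 6.0245

6.0245


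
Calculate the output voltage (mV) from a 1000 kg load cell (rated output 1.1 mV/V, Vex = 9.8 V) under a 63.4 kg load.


Vout = rated_output * Vex * (load / capacity).
Vout = 1.1 * 9.8 * (63.4 / 1000)
Vout = 1.1 * 9.8 * 0.0634
Vout = 0.683 mV

0.683 mV


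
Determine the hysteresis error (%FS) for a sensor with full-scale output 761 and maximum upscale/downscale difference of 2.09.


Hysteresis = (max difference / full scale) * 100%.
H = (2.09 / 761) * 100
H = 0.275 %FS

0.275 %FS


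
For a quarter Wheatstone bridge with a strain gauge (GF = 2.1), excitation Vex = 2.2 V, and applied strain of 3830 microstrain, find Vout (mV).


Quarter bridge output: Vout = (GF * epsilon * Vex) / 4.
Vout = (2.1 * 3830e-6 * 2.2) / 4
Vout = 0.0176946 / 4 V
Vout = 0.00442365 V = 4.4237 mV

4.4237 mV


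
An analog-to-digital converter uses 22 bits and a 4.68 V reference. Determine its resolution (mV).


The resolution (LSB) of an ADC is Vref / 2^n.
LSB = 4.68 / 2^22
LSB = 4.68 / 4194304
LSB = 1.12e-06 V = 0.0011158 mV

0.0011158 mV


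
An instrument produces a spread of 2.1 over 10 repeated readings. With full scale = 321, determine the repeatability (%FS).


Repeatability = (spread / full scale) * 100%.
R = (2.1 / 321) * 100
R = 0.654 %FS

0.654 %FS


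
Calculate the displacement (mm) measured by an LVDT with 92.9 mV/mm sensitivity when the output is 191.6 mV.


Displacement = Vout / sensitivity.
d = 191.6 / 92.9
d = 2.062 mm

2.062 mm


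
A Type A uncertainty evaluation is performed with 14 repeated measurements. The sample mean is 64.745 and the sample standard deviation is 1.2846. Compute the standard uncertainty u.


The standard uncertainty for Type A evaluation is u = s / sqrt(n).
u = 1.2846 / sqrt(14)
u = 1.2846 / 3.7417
u = 0.3433

0.3433


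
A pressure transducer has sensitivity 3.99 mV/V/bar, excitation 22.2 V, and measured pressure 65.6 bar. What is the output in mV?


Output = sensitivity * Vex * P.
Vout = 3.99 * 22.2 * 65.6
Vout = 88.578 * 65.6
Vout = 5810.72 mV

5810.72 mV


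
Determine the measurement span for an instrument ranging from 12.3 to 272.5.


Span = upper range - lower range.
Span = 272.5 - (12.3)
Span = 260.2

260.2


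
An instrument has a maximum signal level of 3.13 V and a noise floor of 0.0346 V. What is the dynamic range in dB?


Dynamic range = 20 * log10(Vmax / Vnoise).
DR = 20 * log10(3.13 / 0.0346)
DR = 20 * log10(90.46)
DR = 39.13 dB

39.13 dB


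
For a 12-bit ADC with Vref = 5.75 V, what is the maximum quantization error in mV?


The maximum quantization error is +/- LSB/2.
LSB = Vref / 2^n = 5.75 / 4096 = 0.00140381 V
Max error = LSB / 2 = 0.00140381 / 2 = 0.0007019 V
Max error = 0.7019 mV

0.7019 mV


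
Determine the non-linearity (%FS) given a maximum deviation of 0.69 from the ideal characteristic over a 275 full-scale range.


Linearity error = (max deviation / full scale) * 100%.
Linearity = (0.69 / 275) * 100
Linearity = 0.251 %FS

0.251 %FS


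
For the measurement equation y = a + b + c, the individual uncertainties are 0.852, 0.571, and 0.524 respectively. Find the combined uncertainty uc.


For a sum of independent quantities, uc = sqrt(u1^2 + u2^2 + u3^2).
uc = sqrt(0.852^2 + 0.571^2 + 0.524^2)
uc = sqrt(0.725904 + 0.326041 + 0.274576)
uc = 1.1517

1.1517


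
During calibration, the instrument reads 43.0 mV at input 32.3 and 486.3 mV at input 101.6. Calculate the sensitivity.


Sensitivity = (y2 - y1) / (x2 - x1).
S = (486.3 - 43.0) / (101.6 - 32.3)
S = 443.3 / 69.3
S = 6.3968 mV/unit

6.3968 mV/unit


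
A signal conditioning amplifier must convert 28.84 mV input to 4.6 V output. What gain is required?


Gain = Vout / Vin (converting to same units).
G = 4.6 V / 28.84 mV
G = 4600.0 mV / 28.84 mV
G = 159.5

159.5


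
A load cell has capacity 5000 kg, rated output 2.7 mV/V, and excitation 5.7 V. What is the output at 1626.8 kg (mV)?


Vout = rated_output * Vex * (load / capacity).
Vout = 2.7 * 5.7 * (1626.8 / 5000)
Vout = 2.7 * 5.7 * 0.32536
Vout = 5.007 mV

5.007 mV


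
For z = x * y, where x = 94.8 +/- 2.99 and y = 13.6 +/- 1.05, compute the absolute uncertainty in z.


For a product z = x*y, the relative uncertainty is:
uz/z = sqrt((ux/x)^2 + (uy/y)^2)
Relative uncertainties: ux/x = 2.99/94.8 = 0.03154
uy/y = 1.05/13.6 = 0.077206
z = 94.8 * 13.6 = 1289.3
uz = 1289.3 * sqrt(0.03154^2 + 0.077206^2) = 107.526

107.526


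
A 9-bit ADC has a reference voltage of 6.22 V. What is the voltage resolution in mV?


The resolution (LSB) of an ADC is Vref / 2^n.
LSB = 6.22 / 2^9
LSB = 6.22 / 512
LSB = 0.01214844 V = 12.1484375 mV

12.1484375 mV


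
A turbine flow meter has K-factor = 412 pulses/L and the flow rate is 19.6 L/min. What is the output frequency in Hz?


Frequency = K * Q / 60 (converting L/min to L/s).
f = 412 * 19.6 / 60
f = 8075.2 / 60
f = 134.59 Hz

134.59 Hz


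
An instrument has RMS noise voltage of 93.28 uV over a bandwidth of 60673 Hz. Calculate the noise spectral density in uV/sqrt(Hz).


Noise spectral density = Vrms / sqrt(BW).
NSD = 93.28 / sqrt(60673)
NSD = 93.28 / 246.3189
NSD = 0.3787 uV/sqrt(Hz)

0.3787 uV/sqrt(Hz)


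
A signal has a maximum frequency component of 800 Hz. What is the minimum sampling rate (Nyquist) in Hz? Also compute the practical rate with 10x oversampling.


By Nyquist theorem, fs_min = 2 * fmax.
fs_min = 2 * 800 = 1600 Hz
Practical rate = 10 * fs_min = 10 * 1600 = 16000 Hz

fs_min = 1600 Hz, fs_practical = 16000 Hz


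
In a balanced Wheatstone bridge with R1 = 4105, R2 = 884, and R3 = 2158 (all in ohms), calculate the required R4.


At balance: R1*R4 = R2*R3, so R4 = R2*R3/R1.
R4 = 884 * 2158 / 4105
R4 = 1907672 / 4105
R4 = 464.72 ohm

464.72 ohm


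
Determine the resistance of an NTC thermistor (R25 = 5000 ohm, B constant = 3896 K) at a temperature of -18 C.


NTC thermistor equation: Rt = R25 * exp(B * (1/T - 1/T25)).
T in Kelvin: 255.15 K, T25 = 298.15 K
1/T - 1/T25 = 1/255.15 - 1/298.15 = 0.00056525
B * (1/T - 1/T25) = 3896 * 0.00056525 = 2.2022
Rt = 5000 * exp(2.2022) = 45224.5 ohm

45224.5 ohm


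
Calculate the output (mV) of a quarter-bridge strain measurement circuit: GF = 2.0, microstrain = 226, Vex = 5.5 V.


Quarter bridge output: Vout = (GF * epsilon * Vex) / 4.
Vout = (2.0 * 226e-6 * 5.5) / 4
Vout = 0.002486 / 4 V
Vout = 0.0006215 V = 0.6215 mV

0.6215 mV


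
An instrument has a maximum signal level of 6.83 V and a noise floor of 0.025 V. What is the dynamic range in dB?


Dynamic range = 20 * log10(Vmax / Vnoise).
DR = 20 * log10(6.83 / 0.025)
DR = 20 * log10(273.2)
DR = 48.73 dB

48.73 dB


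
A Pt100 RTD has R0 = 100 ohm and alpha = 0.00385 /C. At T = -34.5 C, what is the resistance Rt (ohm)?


The RTD equation: Rt = R0 * (1 + alpha * T).
Rt = 100 * (1 + 0.00385 * -34.5)
Rt = 100 * (1 + -0.132825)
Rt = 100 * 0.867175
Rt = 86.718 ohm

86.718 ohm


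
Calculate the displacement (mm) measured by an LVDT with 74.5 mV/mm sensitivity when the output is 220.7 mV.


Displacement = Vout / sensitivity.
d = 220.7 / 74.5
d = 2.962 mm

2.962 mm


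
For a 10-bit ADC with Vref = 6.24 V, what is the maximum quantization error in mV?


The maximum quantization error is +/- LSB/2.
LSB = Vref / 2^n = 6.24 / 1024 = 0.00609375 V
Max error = LSB / 2 = 0.00609375 / 2 = 0.00304688 V
Max error = 3.0469 mV

3.0469 mV


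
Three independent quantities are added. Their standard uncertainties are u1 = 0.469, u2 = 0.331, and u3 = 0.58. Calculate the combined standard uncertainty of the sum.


For a sum of independent quantities, uc = sqrt(u1^2 + u2^2 + u3^2).
uc = sqrt(0.469^2 + 0.331^2 + 0.58^2)
uc = sqrt(0.219961 + 0.109561 + 0.3364)
uc = 0.816

0.816


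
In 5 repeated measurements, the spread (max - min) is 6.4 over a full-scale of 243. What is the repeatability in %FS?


Repeatability = (spread / full scale) * 100%.
R = (6.4 / 243) * 100
R = 2.634 %FS

2.634 %FS


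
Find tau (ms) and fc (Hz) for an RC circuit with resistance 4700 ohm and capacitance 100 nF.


Time constant: tau = R * C.
tau = 4700 * 1.00e-07 = 0.00047 s
tau = 0.47 ms
Cutoff frequency: fc = 1 / (2*pi*R*C).
fc = 1 / (2*pi*0.00047) = 338.63 Hz

tau = 0.47 ms, fc = 338.63 Hz


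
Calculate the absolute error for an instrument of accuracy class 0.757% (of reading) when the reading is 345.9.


Absolute error = (accuracy% / 100) * reading.
Error = (0.757 / 100) * 345.9
Error = 0.00757 * 345.9
Error = 2.6185

2.6185


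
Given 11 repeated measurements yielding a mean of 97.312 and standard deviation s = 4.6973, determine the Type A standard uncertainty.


The standard uncertainty for Type A evaluation is u = s / sqrt(n).
u = 4.6973 / sqrt(11)
u = 4.6973 / 3.3166
u = 1.4163

1.4163


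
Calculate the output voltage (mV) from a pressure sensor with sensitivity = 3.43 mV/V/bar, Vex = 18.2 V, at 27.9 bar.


Output = sensitivity * Vex * P.
Vout = 3.43 * 18.2 * 27.9
Vout = 62.426 * 27.9
Vout = 1741.69 mV

1741.69 mV


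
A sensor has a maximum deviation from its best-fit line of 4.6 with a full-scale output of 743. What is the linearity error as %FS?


Linearity error = (max deviation / full scale) * 100%.
Linearity = (4.6 / 743) * 100
Linearity = 0.619 %FS

0.619 %FS


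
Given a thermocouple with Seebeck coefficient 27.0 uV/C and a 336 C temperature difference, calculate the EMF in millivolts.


The thermocouple output V = sensitivity * dT.
V = 27.0 uV/C * 336 C
V = 9072.0 uV
V = 9.072 mV

9.072 mV


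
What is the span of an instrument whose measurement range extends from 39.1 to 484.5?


Span = upper range - lower range.
Span = 484.5 - (39.1)
Span = 445.4

445.4


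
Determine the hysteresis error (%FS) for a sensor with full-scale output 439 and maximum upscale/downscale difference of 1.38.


Hysteresis = (max difference / full scale) * 100%.
H = (1.38 / 439) * 100
H = 0.314 %FS

0.314 %FS


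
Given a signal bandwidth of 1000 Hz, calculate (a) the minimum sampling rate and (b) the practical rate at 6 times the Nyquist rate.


By Nyquist theorem, fs_min = 2 * fmax.
fs_min = 2 * 1000 = 2000 Hz
Practical rate = 6 * fs_min = 6 * 2000 = 12000 Hz

fs_min = 2000 Hz, fs_practical = 12000 Hz


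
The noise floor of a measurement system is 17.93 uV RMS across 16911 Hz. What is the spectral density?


Noise spectral density = Vrms / sqrt(BW).
NSD = 17.93 / sqrt(16911)
NSD = 17.93 / 130.0423
NSD = 0.1379 uV/sqrt(Hz)

0.1379 uV/sqrt(Hz)


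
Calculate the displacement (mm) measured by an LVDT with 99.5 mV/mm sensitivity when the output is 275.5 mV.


Displacement = Vout / sensitivity.
d = 275.5 / 99.5
d = 2.769 mm

2.769 mm


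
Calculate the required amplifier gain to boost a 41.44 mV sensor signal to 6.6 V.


Gain = Vout / Vin (converting to same units).
G = 6.6 V / 41.44 mV
G = 6600.0 mV / 41.44 mV
G = 159.27

159.27


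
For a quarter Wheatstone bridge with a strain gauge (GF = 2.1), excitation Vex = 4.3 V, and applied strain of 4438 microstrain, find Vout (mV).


Quarter bridge output: Vout = (GF * epsilon * Vex) / 4.
Vout = (2.1 * 4438e-6 * 4.3) / 4
Vout = 0.04007514 / 4 V
Vout = 0.01001879 V = 10.0188 mV

10.0188 mV
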